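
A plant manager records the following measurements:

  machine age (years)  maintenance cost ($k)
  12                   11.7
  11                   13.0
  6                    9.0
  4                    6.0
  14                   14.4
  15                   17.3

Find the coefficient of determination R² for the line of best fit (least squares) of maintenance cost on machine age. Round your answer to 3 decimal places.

0.923

n = 6, Σx = 62, Σy = 71.4, Σxy = 822.5, Σx² = 738, Σy² = 929.54
Sxx = Σx² − (Σx)²/n = 738 − 640.666667 = 97.333333
Sxy = Σxy − (Σx)(Σy)/n = 822.5 − 737.8 = 84.7
Syy = Σy² − (Σy)²/n = 929.54 − 849.66 = 79.88
R² = Sxy²/(Sxx·Syy) = (84.7)²/(97.333333·79.88) = 0.922714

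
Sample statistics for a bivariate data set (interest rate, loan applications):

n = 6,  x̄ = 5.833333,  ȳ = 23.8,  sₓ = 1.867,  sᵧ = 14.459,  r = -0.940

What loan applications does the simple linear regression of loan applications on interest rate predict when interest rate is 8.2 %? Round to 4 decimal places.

b = r · sᵧ/sₓ = -0.94 · 14.459/1.867 = -7.279839
a = ȳ − b·x̄ = 23.8 − (-7.279839)·5.833333 = 66.265727
ŷ(8.2) = a + b·8.2 = 66.265727 + (-7.279839)·8.2 = 6.571045

6.5710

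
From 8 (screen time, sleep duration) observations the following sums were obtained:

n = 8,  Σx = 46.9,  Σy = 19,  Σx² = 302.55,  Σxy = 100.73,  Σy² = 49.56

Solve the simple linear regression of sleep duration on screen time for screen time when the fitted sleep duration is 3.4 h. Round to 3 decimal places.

Sxx = Σx² − (Σx)²/n = 302.55 − 274.95125 = 27.59875
Sxy = Σxy − (Σx)(Σy)/n = 100.73 − 111.3875 = -10.6575
b = Sxy/Sxx = -10.6575/27.59875 = -0.386159
a = ȳ − b·x̄ = 2.375 − (-0.386159)·5.8625 = 4.638856
Set a + b·x = 3.4: x = (3.4 − 4.638856) / (-0.386159) = 3.208152

3.208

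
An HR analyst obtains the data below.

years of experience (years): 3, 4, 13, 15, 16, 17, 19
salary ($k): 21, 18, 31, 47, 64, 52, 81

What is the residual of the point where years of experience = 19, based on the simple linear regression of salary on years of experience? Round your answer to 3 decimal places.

14.911

n = 7, Σx = 87, Σy = 314, Σxy = 4690, Σx² = 1325
Sxx = Σx² − (Σx)²/n = 1325 − 1081.285714 = 243.714286
Sxy = Σxy − (Σx)(Σy)/n = 4690 − 3902.571429 = 787.428571
b = Sxy/Sxx = 787.428571/243.714286 = 3.230950
a = ȳ − b·x̄ = 44.857143 − 3.230950·12.428571 = 4.701055
ŷ(19) = 4.701055 + 3.230950·19 = 66.089097
residual = y − ŷ = 81 − 66.089097 = 14.910903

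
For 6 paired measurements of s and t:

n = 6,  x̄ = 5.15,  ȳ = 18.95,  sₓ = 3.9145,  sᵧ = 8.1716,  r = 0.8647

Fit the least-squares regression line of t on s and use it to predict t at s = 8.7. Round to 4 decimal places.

b = r · sᵧ/sₓ = 0.8647 · 8.1716/3.9145 = 1.805079
a = ȳ − b·x̄ = 18.95 − 1.805079·5.15 = 9.653842
ŷ(8.7) = a + b·8.7 = 9.653842 + 1.805079·8.7 = 25.358031

25.3580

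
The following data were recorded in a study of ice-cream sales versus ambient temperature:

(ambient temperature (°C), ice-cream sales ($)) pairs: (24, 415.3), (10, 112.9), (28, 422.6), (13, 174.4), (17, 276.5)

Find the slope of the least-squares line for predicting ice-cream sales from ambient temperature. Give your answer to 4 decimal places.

n = 5, Σx = 92, Σy = 1401.7, Σxy = 29896.7, Σx² = 1918
Sxx = Σx² − (Σx)²/n = 1918 − 1692.8 = 225.2
Sxy = Σxy − (Σx)(Σy)/n = 29896.7 − 25791.28 = 4105.42
b = Sxy/Sxx = 4105.42/225.2 = 18.230107

18.2301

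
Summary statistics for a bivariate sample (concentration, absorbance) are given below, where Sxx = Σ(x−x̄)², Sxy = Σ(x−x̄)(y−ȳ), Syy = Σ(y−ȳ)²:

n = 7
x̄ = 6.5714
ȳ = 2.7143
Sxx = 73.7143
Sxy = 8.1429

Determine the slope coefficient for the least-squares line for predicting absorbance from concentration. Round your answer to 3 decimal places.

b = Sxy/Sxx = 8.1429/73.7143 = 0.110466

0.110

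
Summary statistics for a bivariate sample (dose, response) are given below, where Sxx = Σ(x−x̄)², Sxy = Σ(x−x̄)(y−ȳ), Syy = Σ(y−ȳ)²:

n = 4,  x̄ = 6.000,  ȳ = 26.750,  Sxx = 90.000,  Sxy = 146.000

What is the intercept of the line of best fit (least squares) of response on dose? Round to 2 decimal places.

17.02

b = Sxy/Sxx = 146/90 = 1.622222
a = ȳ − b·x̄ = 26.75 − 1.622222·6 = 17.016667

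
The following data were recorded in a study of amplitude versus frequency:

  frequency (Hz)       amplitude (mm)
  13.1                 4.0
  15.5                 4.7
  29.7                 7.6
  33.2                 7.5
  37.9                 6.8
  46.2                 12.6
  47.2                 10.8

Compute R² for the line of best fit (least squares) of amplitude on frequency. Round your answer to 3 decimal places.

n = 7, Σx = 222.8, Σy = 54, Σxy = 1949.57, Σx² = 8194.88, Σy² = 473.74
Sxx = Σx² − (Σx)²/n = 8194.88 − 7091.405714 = 1103.474286
Sxy = Σxy − (Σx)(Σy)/n = 1949.57 − 1718.742857 = 230.827143
Syy = Σy² − (Σy)²/n = 473.74 − 416.571429 = 57.168571
R² = Sxy²/(Sxx·Syy) = (230.827143)²/(1103.474286·57.168571) = 0.844606

0.845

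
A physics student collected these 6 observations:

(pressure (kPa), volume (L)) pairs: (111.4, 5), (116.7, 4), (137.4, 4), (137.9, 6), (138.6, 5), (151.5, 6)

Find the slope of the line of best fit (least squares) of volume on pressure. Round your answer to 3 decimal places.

n = 6, Σx = 793.5, Σy = 30, Σxy = 4002.8, Σx² = 106086.23
Sxx = Σx² − (Σx)²/n = 106086.23 − 104940.375 = 1145.855
Sxy = Σxy − (Σx)(Σy)/n = 4002.8 − 3967.5 = 35.3
b = Sxy/Sxx = 35.3/1145.855 = 0.030807

0.031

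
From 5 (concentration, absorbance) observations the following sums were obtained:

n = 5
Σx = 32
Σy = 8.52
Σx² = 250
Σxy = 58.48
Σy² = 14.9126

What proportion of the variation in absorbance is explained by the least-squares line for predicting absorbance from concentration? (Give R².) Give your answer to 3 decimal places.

Sxx = Σx² − (Σx)²/n = 250 − 204.8 = 45.2
Sxy = Σxy − (Σx)(Σy)/n = 58.48 − 54.528 = 3.952
Syy = Σy² − (Σy)²/n = 14.9126 − 14.51808 = 0.39452
R² = Sxy²/(Sxx·Syy) = (3.952)²/(45.2·0.39452) = 0.875843

0.876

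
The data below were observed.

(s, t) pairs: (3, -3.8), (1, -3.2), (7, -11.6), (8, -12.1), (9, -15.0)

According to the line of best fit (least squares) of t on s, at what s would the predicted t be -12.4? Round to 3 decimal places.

7.747

n = 5, Σx = 28, Σy = -45.7, Σxy = -327.6, Σx² = 204
Sxx = Σx² − (Σx)²/n = 204 − 156.8 = 47.2
Sxy = Σxy − (Σx)(Σy)/n = -327.6 − (-255.92) = -71.68
b = Sxy/Sxx = -71.68/47.2 = -1.518644
a = ȳ − b·x̄ = -9.14 − (-1.518644)·5.6 = -0.635593
Set a + b·x = -12.4: x = (-12.4 − (-0.635593)) / (-1.518644) = 7.746652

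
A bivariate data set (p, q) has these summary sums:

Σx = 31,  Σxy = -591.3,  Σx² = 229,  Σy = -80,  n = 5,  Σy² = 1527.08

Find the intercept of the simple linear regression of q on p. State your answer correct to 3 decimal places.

Sxx = Σx² − (Σx)²/n = 229 − 192.2 = 36.8
Sxy = Σxy − (Σx)(Σy)/n = -591.3 − (-496) = -95.3
b = Sxy/Sxx = -95.3/36.8 = -2.589674
a = ȳ − b·x̄ = -16 − (-2.589674)·6.2 = 0.055978

0.056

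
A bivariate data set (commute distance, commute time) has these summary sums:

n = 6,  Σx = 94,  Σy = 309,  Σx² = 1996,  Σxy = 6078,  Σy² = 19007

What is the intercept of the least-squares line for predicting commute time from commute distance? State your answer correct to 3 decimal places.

14.469

Sxx = Σx² − (Σx)²/n = 1996 − 1472.666667 = 523.333333
Sxy = Σxy − (Σx)(Σy)/n = 6078 − 4841 = 1237
b = Sxy/Sxx = 1237/523.333333 = 2.363694
a = ȳ − b·x̄ = 51.5 − 2.363694·15.666667 = 14.468790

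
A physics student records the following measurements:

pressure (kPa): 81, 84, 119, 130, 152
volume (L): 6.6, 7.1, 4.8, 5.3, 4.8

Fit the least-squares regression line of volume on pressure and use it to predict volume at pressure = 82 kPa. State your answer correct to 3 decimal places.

n = 5, Σx = 566, Σy = 28.6, Σxy = 3120.8, Σx² = 67782
Sxx = Σx² − (Σx)²/n = 67782 − 64071.2 = 3710.8
Sxy = Σxy − (Σx)(Σy)/n = 3120.8 − 3237.52 = -116.72
b = Sxy/Sxx = -116.72/3710.8 = -0.031454
a = ȳ − b·x̄ = 5.72 − (-0.031454)·113.2 = 9.280608
ŷ(82) = a + b·82 = 9.280608 + (-0.031454)·82 = 6.701369

6.701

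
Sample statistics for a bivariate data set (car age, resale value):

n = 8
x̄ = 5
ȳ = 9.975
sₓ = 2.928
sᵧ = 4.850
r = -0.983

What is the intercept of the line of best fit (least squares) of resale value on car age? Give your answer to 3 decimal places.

18.116

b = r · sᵧ/sₓ = -0.983 · 4.85/2.928 = -1.628262
a = ȳ − b·x̄ = 9.975 − (-1.628262)·5 = 18.116308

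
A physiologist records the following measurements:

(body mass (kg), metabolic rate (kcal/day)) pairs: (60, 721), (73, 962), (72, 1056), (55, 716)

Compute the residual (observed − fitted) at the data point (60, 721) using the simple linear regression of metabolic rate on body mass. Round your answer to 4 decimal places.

-51.9307

n = 4, Σx = 260, Σy = 3455, Σxy = 228898, Σx² = 17138
Sxx = Σx² − (Σx)²/n = 17138 − 16900 = 238
Sxy = Σxy − (Σx)(Σy)/n = 228898 − 224575 = 4323
b = Sxy/Sxx = 4323/238 = 18.163866
a = ȳ − b·x̄ = 863.75 − 18.163866·65 = -316.901261
ŷ(60) = -316.901261 + 18.163866·60 = 772.930672
residual = y − ŷ = 721 − 772.930672 = -51.930672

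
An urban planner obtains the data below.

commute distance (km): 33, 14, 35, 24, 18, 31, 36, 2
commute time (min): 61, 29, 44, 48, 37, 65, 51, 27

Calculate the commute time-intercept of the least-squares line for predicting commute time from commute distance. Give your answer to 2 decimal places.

22.70

n = 8, Σx = 193, Σy = 362, Σxy = 9682, Σx² = 5671
Sxx = Σx² − (Σx)²/n = 5671 − 4656.125 = 1014.875
Sxy = Σxy − (Σx)(Σy)/n = 9682 − 8733.25 = 948.75
b = Sxy/Sxx = 948.75/1014.875 = 0.934844
a = ȳ − b·x̄ = 45.25 − 0.934844·24.125 = 22.696884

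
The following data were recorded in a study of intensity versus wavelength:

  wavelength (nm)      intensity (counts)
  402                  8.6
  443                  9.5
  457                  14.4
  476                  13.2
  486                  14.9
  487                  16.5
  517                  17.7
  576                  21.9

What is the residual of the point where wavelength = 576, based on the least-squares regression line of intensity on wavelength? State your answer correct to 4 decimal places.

n = 8, Σx = 3844, Σy = 116.7, Σxy = 57571.9, Σx² = 1865708
Sxx = Σx² − (Σx)²/n = 1865708 − 1847042 = 18666
Sxy = Σxy − (Σx)(Σy)/n = 57571.9 − 56074.35 = 1497.55
b = Sxy/Sxx = 1497.55/18666 = 0.080229
a = ȳ − b·x̄ = 14.5875 − 0.080229·480.5 = -23.962418
ŷ(576) = -23.962418 + 0.080229·576 = 22.249346
residual = y − ŷ = 21.9 − 22.249346 = -0.349346

-0.3493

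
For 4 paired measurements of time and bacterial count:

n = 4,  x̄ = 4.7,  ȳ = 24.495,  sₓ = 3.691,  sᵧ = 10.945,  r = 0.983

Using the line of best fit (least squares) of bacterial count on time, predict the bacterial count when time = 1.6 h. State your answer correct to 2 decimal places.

15.46

b = r · sᵧ/sₓ = 0.983 · 10.945/3.691 = 2.914911
a = ȳ − b·x̄ = 24.495 − 2.914911·4.7 = 10.794920
ŷ(1.6) = a + b·1.6 = 10.794920 + 2.914911·1.6 = 15.458777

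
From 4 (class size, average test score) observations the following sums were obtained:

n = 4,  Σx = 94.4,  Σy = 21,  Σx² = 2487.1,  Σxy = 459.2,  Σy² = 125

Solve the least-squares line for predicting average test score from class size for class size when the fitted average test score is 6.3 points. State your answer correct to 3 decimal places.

16.121

Sxx = Σx² − (Σx)²/n = 2487.1 − 2227.84 = 259.26
Sxy = Σxy − (Σx)(Σy)/n = 459.2 − 495.6 = -36.4
b = Sxy/Sxx = -36.4/259.26 = -0.140400
a = ȳ − b·x̄ = 5.25 − (-0.140400)·23.6 = 8.563431
Set a + b·x = 6.3: x = (6.3 − 8.563431) / (-0.140400) = 16.121346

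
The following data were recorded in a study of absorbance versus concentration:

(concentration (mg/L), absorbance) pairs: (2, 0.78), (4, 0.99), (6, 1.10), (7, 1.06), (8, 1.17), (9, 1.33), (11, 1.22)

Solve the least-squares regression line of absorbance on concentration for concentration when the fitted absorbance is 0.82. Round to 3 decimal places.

n = 7, Σx = 47, Σy = 7.65, Σxy = 54.29, Σx² = 371
Sxx = Σx² − (Σx)²/n = 371 − 315.571429 = 55.428571
Sxy = Σxy − (Σx)(Σy)/n = 54.29 − 51.364286 = 2.925714
b = Sxy/Sxx = 2.925714/55.428571 = 0.052784
a = ȳ − b·x̄ = 1.092857 − 0.052784·6.714286 = 0.738454
Set a + b·x = 0.82: x = (0.82 − 0.738454) / 0.052784 = 1.544922

1.545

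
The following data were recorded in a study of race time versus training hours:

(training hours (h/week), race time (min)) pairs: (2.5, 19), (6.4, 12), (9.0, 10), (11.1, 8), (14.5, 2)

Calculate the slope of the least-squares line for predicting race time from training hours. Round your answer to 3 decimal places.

n = 5, Σx = 43.5, Σy = 51, Σxy = 332.1, Σx² = 461.67
Sxx = Σx² − (Σx)²/n = 461.67 − 378.45 = 83.22
Sxy = Σxy − (Σx)(Σy)/n = 332.1 − 443.7 = -111.6
b = Sxy/Sxx = -111.6/83.22 = -1.341024

-1.341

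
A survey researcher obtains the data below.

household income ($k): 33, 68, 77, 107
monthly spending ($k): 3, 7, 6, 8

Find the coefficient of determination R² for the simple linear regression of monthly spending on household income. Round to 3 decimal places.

n = 4, Σx = 285, Σy = 24, Σxy = 1893, Σx² = 23091, Σy² = 158
Sxx = Σx² − (Σx)²/n = 23091 − 20306.25 = 2784.75
Sxy = Σxy − (Σx)(Σy)/n = 1893 − 1710 = 183
Syy = Σy² − (Σy)²/n = 158 − 144 = 14
R² = Sxy²/(Sxx·Syy) = (183)²/(2784.75·14) = 0.858990

0.859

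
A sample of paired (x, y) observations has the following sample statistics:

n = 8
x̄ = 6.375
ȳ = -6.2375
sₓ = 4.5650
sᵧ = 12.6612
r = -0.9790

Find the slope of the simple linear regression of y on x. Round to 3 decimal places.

-2.715

b = r · sᵧ/sₓ = -0.979 · 12.6612/4.565 = -2.715293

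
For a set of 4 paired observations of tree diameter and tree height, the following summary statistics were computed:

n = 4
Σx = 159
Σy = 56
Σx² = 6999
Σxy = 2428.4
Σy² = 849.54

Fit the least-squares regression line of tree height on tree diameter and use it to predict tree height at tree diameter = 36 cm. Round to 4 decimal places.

Sxx = Σx² − (Σx)²/n = 6999 − 6320.25 = 678.75
Sxy = Σxy − (Σx)(Σy)/n = 2428.4 − 2226 = 202.4
b = Sxy/Sxx = 202.4/678.75 = 0.298195
a = ȳ − b·x̄ = 14 − 0.298195·39.75 = 2.146740
ŷ(36) = a + b·36 = 2.146740 + 0.298195·36 = 12.881768

12.8818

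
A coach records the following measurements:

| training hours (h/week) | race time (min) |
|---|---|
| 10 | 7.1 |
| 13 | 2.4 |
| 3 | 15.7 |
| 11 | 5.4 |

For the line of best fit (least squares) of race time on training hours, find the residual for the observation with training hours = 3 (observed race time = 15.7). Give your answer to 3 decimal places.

n = 4, Σx = 37, Σy = 30.6, Σxy = 208.7, Σx² = 399
Sxx = Σx² − (Σx)²/n = 399 − 342.25 = 56.75
Sxy = Σxy − (Σx)(Σy)/n = 208.7 − 283.05 = -74.35
b = Sxy/Sxx = -74.35/56.75 = -1.310132
a = ȳ − b·x̄ = 7.65 − (-1.310132)·9.25 = 19.768722
ŷ(3) = 19.768722 + (-1.310132)·3 = 15.838326
residual = y − ŷ = 15.7 − 15.838326 = -0.138326

-0.138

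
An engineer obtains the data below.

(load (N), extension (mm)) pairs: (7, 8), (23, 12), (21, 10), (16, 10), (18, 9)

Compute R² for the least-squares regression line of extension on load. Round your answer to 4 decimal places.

n = 5, Σx = 85, Σy = 49, Σxy = 864, Σx² = 1599, Σy² = 489
Sxx = Σx² − (Σx)²/n = 1599 − 1445 = 154
Sxy = Σxy − (Σx)(Σy)/n = 864 − 833 = 31
Syy = Σy² − (Σy)²/n = 489 − 480.2 = 8.8
R² = Sxy²/(Sxx·Syy) = (31)²/(154·8.8) = 0.709120

0.7091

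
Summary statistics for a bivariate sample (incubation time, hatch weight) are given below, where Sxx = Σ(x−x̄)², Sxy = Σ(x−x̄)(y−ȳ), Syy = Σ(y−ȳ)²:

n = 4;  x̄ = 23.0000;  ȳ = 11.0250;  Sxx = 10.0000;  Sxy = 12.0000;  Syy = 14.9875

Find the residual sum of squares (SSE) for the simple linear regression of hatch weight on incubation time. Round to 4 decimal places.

b = Sxy/Sxx = 12/10 = 1.2
SSE = Syy − b·Sxy = 14.9875 − 1.2·12 = 0.5875

0.5875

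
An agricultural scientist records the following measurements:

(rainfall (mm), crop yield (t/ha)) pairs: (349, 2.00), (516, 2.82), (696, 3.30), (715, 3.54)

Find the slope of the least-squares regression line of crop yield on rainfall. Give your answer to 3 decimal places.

0.004

n = 4, Σx = 2276, Σy = 11.66, Σxy = 6981.02, Σx² = 1383698
Sxx = Σx² − (Σx)²/n = 1383698 − 1295044 = 88654
Sxy = Σxy − (Σx)(Σy)/n = 6981.02 − 6634.54 = 346.48
b = Sxy/Sxx = 346.48/88654 = 0.003908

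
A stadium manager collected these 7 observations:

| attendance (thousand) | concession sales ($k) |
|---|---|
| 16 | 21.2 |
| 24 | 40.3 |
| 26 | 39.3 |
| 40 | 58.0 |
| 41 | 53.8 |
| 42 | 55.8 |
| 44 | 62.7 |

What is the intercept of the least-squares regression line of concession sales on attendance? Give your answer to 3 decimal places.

n = 7, Σx = 233, Σy = 331.1, Σxy = 11956.4, Σx² = 8489
Sxx = Σx² − (Σx)²/n = 8489 − 7755.571429 = 733.428571
Sxy = Σxy − (Σx)(Σy)/n = 11956.4 − 11020.9 = 935.5
b = Sxy/Sxx = 935.5/733.428571 = 1.275516
a = ȳ − b·x̄ = 47.3 − 1.275516·33.285714 = 4.843533

4.844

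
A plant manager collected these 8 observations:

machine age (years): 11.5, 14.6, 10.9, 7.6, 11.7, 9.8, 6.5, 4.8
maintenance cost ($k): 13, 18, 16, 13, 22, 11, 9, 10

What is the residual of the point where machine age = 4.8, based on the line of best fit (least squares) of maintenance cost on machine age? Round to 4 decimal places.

1.0284

n = 8, Σx = 77.4, Σy = 112, Σxy = 1157.2, Σx² = 820.2
Sxx = Σx² − (Σx)²/n = 820.2 − 748.845 = 71.355
Sxy = Σxy − (Σx)(Σy)/n = 1157.2 − 1083.6 = 73.6
b = Sxy/Sxx = 73.6/71.355 = 1.031462
a = ȳ − b·x̄ = 14 − 1.031462·9.675 = 4.020601
ŷ(4.8) = 4.020601 + 1.031462·4.8 = 8.971621
residual = y − ŷ = 10 − 8.971621 = 1.028379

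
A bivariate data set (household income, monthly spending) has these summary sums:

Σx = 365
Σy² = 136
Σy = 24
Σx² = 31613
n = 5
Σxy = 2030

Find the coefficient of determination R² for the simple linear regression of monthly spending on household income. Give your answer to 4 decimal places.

0.7479

Sxx = Σx² − (Σx)²/n = 31613 − 26645 = 4968
Sxy = Σxy − (Σx)(Σy)/n = 2030 − 1752 = 278
Syy = Σy² − (Σy)²/n = 136 − 115.2 = 20.8
R² = Sxy²/(Sxx·Syy) = (278)²/(4968·20.8) = 0.747902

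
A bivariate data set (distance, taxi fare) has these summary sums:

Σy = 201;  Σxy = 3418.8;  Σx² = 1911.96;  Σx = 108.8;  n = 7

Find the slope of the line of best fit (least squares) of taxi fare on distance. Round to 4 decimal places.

Sxx = Σx² − (Σx)²/n = 1911.96 − 1691.062857 = 220.897143
Sxy = Σxy − (Σx)(Σy)/n = 3418.8 − 3124.114286 = 294.685714
b = Sxy/Sxx = 294.685714/220.897143 = 1.334040

1.3340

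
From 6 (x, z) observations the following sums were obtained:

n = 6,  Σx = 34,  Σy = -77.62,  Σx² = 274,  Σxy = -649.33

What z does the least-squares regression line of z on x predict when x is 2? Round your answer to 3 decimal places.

-3.493

Sxx = Σx² − (Σx)²/n = 274 − 192.666667 = 81.333333
Sxy = Σxy − (Σx)(Σy)/n = -649.33 − (-439.846667) = -209.483333
b = Sxy/Sxx = -209.483333/81.333333 = -2.575615
a = ȳ − b·x̄ = -12.936667 − (-2.575615)·5.666667 = 1.658484
ŷ(2) = a + b·2 = 1.658484 + (-2.575615)·2 = -3.492746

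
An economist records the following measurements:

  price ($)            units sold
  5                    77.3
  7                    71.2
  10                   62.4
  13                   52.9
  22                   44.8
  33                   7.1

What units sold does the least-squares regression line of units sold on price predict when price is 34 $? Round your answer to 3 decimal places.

n = 6, Σx = 90, Σy = 315.7, Σxy = 3416.5, Σx² = 1916
Sxx = Σx² − (Σx)²/n = 1916 − 1350 = 566
Sxy = Σxy − (Σx)(Σy)/n = 3416.5 − 4735.5 = -1319
b = Sxy/Sxx = -1319/566 = -2.330389
a = ȳ − b·x̄ = 52.616667 − (-2.330389)·15 = 87.572497
ŷ(34) = a + b·34 = 87.572497 + (-2.330389)·34 = 8.339282

8.339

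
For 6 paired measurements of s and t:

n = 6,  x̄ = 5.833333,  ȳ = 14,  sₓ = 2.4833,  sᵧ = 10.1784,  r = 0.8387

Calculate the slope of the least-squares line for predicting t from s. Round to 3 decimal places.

3.438

b = r · sᵧ/sₓ = 0.8387 · 10.1784/2.4833 = 3.437613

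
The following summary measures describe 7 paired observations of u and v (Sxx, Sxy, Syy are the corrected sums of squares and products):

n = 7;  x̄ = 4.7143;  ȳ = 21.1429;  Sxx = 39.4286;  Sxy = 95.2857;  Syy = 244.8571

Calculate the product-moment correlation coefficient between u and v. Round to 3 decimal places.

0.970

r = Sxy/√(Sxx·Syy) = 95.2857/√(9654.372653) = 95.2857/98.256667 = 0.969763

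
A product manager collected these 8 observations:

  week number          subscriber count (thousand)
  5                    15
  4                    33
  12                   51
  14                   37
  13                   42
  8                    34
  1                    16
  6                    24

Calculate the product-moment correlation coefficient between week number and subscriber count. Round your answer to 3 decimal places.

0.801

n = 8, Σx = 63, Σy = 252, Σxy = 2315, Σx² = 651, Σy² = 9036
Sxx = Σx² − (Σx)²/n = 651 − 496.125 = 154.875
Sxy = Σxy − (Σx)(Σy)/n = 2315 − 1984.5 = 330.5
Syy = Σy² − (Σy)²/n = 9036 − 7938 = 1098
r = Sxy/√(Sxx·Syy) = 330.5/√(170052.75) = 330.5/412.374526 = 0.801456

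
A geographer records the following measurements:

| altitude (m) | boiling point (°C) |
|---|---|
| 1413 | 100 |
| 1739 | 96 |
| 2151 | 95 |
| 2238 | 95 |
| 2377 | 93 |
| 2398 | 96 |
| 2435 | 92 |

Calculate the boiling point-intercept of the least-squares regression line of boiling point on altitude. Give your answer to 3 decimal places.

107.143

n = 7, Σx = 14751, Σy = 667, Σxy = 1400488, Σx² = 31985893
Sxx = Σx² − (Σx)²/n = 31985893 − 31084571.571429 = 901321.428571
Sxy = Σxy − (Σx)(Σy)/n = 1400488 − 1405559.571429 = -5071.571429
b = Sxy/Sxx = -5071.571429/901321.428571 = -0.005627
a = ȳ − b·x̄ = 95.285714 − (-0.005627)·2107.285714 = 107.143027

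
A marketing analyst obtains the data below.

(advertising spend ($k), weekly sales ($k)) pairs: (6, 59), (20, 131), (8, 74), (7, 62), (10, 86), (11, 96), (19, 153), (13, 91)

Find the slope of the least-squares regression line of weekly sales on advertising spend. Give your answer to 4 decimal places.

5.9847

n = 8, Σx = 94, Σy = 752, Σxy = 10006, Σx² = 1300
Sxx = Σx² − (Σx)²/n = 1300 − 1104.5 = 195.5
Sxy = Σxy − (Σx)(Σy)/n = 10006 − 8836 = 1170
b = Sxy/Sxx = 1170/195.5 = 5.984655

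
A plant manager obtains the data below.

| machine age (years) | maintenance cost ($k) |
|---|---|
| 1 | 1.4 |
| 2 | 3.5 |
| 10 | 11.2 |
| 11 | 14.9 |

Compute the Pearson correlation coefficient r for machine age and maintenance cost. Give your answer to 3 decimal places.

0.985

n = 4, Σx = 24, Σy = 31, Σxy = 284.3, Σx² = 226, Σy² = 361.66
Sxx = Σx² − (Σx)²/n = 226 − 144 = 82
Sxy = Σxy − (Σx)(Σy)/n = 284.3 − 186 = 98.3
Syy = Σy² − (Σy)²/n = 361.66 − 240.25 = 121.41
r = Sxy/√(Sxx·Syy) = 98.3/√(9955.62) = 98.3/99.777853 = 0.985189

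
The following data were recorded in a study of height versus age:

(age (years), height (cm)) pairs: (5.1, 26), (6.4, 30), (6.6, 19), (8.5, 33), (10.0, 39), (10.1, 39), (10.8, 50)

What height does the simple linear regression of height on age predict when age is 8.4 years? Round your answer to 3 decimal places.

n = 7, Σx = 57.5, Σy = 236, Σxy = 2054.4, Σx² = 501.43
Sxx = Σx² − (Σx)²/n = 501.43 − 472.321429 = 29.108571
Sxy = Σxy − (Σx)(Σy)/n = 2054.4 − 1938.571429 = 115.828571
b = Sxy/Sxx = 115.828571/29.108571 = 3.979191
a = ȳ − b·x̄ = 33.714286 − 3.979191·8.214286 = 1.028072
ŷ(8.4) = a + b·8.4 = 1.028072 + 3.979191·8.4 = 34.453278

34.453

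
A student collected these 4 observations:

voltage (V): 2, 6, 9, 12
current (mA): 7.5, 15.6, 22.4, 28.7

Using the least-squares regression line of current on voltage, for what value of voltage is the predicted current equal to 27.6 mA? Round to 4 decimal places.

n = 4, Σx = 29, Σy = 74.2, Σxy = 654.6, Σx² = 265
Sxx = Σx² − (Σx)²/n = 265 − 210.25 = 54.75
Sxy = Σxy − (Σx)(Σy)/n = 654.6 − 537.95 = 116.65
b = Sxy/Sxx = 116.65/54.75 = 2.130594
a = ȳ − b·x̄ = 18.55 − 2.130594·7.25 = 3.103196
Set a + b·x = 27.6: x = (27.6 − 3.103196) / 2.130594 = 11.497643

11.4976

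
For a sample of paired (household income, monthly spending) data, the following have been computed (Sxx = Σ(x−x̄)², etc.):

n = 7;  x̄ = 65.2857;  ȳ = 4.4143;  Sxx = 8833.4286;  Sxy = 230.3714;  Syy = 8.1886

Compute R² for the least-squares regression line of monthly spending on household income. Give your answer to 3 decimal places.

R² = Sxy²/(Sxx·Syy) = (230.3714)²/(8833.4286·8.1886) = 0.733699

0.734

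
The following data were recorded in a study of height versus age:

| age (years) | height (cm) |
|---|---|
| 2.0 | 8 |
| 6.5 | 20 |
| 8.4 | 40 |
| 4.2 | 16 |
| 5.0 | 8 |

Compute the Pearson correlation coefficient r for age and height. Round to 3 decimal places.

n = 5, Σx = 26.1, Σy = 92, Σxy = 589.2, Σx² = 159.45, Σy² = 2384
Sxx = Σx² − (Σx)²/n = 159.45 − 136.242 = 23.208
Sxy = Σxy − (Σx)(Σy)/n = 589.2 − 480.24 = 108.96
Syy = Σy² − (Σy)²/n = 2384 − 1692.8 = 691.2
r = Sxy/√(Sxx·Syy) = 108.96/√(16041.3696) = 108.96/126.654529 = 0.860293

0.860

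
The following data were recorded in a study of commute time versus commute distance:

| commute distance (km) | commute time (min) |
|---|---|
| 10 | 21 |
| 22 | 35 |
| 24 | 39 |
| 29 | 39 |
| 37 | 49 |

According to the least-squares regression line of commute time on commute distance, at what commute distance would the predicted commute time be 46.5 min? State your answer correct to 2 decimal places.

n = 5, Σx = 122, Σy = 183, Σxy = 4860, Σx² = 3370
Sxx = Σx² − (Σx)²/n = 3370 − 2976.8 = 393.2
Sxy = Σxy − (Σx)(Σy)/n = 4860 − 4465.2 = 394.8
b = Sxy/Sxx = 394.8/393.2 = 1.004069
a = ȳ − b·x̄ = 36.6 − 1.004069·24.4 = 12.100712
Set a + b·x = 46.5: x = (46.5 − 12.100712) / 1.004069 = 34.259878

34.26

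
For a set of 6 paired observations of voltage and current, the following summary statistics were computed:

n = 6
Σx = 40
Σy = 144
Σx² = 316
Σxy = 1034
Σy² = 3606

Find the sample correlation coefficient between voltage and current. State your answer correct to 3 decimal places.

Sxx = Σx² − (Σx)²/n = 316 − 266.666667 = 49.333333
Sxy = Σxy − (Σx)(Σy)/n = 1034 − 960 = 74
Syy = Σy² − (Σy)²/n = 3606 − 3456 = 150
r = Sxy/√(Sxx·Syy) = 74/√(7400) = 74/86.023253 = 0.860233

0.860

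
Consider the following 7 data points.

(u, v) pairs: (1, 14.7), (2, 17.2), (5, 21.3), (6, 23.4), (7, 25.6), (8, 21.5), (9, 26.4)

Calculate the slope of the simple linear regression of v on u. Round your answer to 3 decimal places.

n = 7, Σx = 38, Σy = 150.1, Σxy = 884.8, Σx² = 260
Sxx = Σx² − (Σx)²/n = 260 − 206.285714 = 53.714286
Sxy = Σxy − (Σx)(Σy)/n = 884.8 − 814.828571 = 69.971429
b = Sxy/Sxx = 69.971429/53.714286 = 1.302660

1.303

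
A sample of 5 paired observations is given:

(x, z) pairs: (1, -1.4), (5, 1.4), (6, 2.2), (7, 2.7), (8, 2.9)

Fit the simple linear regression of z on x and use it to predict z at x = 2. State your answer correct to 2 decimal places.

n = 5, Σx = 27, Σy = 7.8, Σxy = 60.9, Σx² = 175
Sxx = Σx² − (Σx)²/n = 175 − 145.8 = 29.2
Sxy = Σxy − (Σx)(Σy)/n = 60.9 − 42.12 = 18.78
b = Sxy/Sxx = 18.78/29.2 = 0.643151
a = ȳ − b·x̄ = 1.56 − 0.643151·5.4 = -1.913014
ŷ(2) = a + b·2 = -1.913014 + 0.643151·2 = -0.626712

-0.63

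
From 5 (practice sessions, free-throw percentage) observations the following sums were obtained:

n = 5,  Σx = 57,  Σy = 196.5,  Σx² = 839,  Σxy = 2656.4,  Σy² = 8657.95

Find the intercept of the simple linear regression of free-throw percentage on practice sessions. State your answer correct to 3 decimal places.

Sxx = Σx² − (Σx)²/n = 839 − 649.8 = 189.2
Sxy = Σxy − (Σx)(Σy)/n = 2656.4 − 2240.1 = 416.3
b = Sxy/Sxx = 416.3/189.2 = 2.200317
a = ȳ − b·x̄ = 39.3 − 2.200317·11.4 = 14.216385

14.216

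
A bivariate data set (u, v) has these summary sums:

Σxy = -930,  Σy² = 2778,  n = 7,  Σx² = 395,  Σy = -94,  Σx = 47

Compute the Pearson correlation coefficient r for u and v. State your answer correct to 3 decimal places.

-0.861

Sxx = Σx² − (Σx)²/n = 395 − 315.571429 = 79.428571
Sxy = Σxy − (Σx)(Σy)/n = -930 − (-631.142857) = -298.857143
Syy = Σy² − (Σy)²/n = 2778 − 1262.285714 = 1515.714286
r = Sxy/√(Sxx·Syy) = -298.857143/√(120391.020408) = -298.857143/346.974092 = -0.861324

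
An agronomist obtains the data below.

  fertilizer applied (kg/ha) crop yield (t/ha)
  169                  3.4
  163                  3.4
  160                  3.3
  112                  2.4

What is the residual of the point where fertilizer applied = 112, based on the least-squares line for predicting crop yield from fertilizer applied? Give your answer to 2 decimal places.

-0.01

n = 4, Σx = 604, Σy = 12.5, Σxy = 1925.6, Σx² = 93274
Sxx = Σx² − (Σx)²/n = 93274 − 91204 = 2070
Sxy = Σxy − (Σx)(Σy)/n = 1925.6 − 1887.5 = 38.1
b = Sxy/Sxx = 38.1/2070 = 0.018406
a = ȳ − b·x̄ = 3.125 − 0.018406·151 = 0.345725
ŷ(112) = 0.345725 + 0.018406·112 = 2.407174
residual = y − ŷ = 2.4 − 2.407174 = -0.007174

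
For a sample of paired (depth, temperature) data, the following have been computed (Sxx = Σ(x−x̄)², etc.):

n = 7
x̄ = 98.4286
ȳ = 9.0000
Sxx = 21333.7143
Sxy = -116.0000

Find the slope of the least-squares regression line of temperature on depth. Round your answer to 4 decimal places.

-0.0054

b = Sxy/Sxx = -116/21333.7143 = -0.005437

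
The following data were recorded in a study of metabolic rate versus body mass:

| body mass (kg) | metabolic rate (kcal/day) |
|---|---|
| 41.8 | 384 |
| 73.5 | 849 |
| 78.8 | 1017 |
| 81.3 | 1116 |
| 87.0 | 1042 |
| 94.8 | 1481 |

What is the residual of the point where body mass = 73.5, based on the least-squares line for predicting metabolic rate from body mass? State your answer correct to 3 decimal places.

n = 6, Σx = 457.2, Σy = 5889, Σxy = 480375.9, Σx² = 36524.66
Sxx = Σx² − (Σx)²/n = 36524.66 − 34838.64 = 1686.02
Sxy = Σxy − (Σx)(Σy)/n = 480375.9 − 448741.8 = 31634.1
b = Sxy/Sxx = 31634.1/1686.02 = 18.762589
a = ȳ − b·x̄ = 981.5 − 18.762589·76.2 = -448.209268
ŷ(73.5) = -448.209268 + 18.762589·73.5 = 930.841010
residual = y − ŷ = 849 − 930.841010 = -81.841010

-81.841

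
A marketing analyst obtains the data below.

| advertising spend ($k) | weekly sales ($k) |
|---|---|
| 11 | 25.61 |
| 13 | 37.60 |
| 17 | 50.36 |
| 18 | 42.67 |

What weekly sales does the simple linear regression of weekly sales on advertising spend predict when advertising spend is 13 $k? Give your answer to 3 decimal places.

n = 4, Σx = 59, Σy = 156.24, Σxy = 2394.69, Σx² = 903
Sxx = Σx² − (Σx)²/n = 903 − 870.25 = 32.75
Sxy = Σxy − (Σx)(Σy)/n = 2394.69 − 2304.54 = 90.15
b = Sxy/Sxx = 90.15/32.75 = 2.752672
a = ȳ − b·x̄ = 39.06 − 2.752672·14.75 = -1.541908
ŷ(13) = a + b·13 = -1.541908 + 2.752672·13 = 34.242824

34.243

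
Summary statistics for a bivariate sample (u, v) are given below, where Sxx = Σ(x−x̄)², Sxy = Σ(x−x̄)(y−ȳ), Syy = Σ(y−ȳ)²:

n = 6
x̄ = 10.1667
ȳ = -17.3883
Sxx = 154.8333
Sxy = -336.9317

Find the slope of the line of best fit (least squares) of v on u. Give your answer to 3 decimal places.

b = Sxy/Sxx = -336.9317/154.8333 = -2.176093

-2.176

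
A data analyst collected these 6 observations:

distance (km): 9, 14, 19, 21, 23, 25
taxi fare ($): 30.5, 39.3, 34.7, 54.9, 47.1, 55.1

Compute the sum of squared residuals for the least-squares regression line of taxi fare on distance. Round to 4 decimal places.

170.3824

n = 6, Σx = 111, Σy = 261.6, Σxy = 5097.7, Σx² = 2233, Σy² = 11947.26
Sxx = Σx² − (Σx)²/n = 2233 − 2053.5 = 179.5
Sxy = Σxy − (Σx)(Σy)/n = 5097.7 − 4839.6 = 258.1
Syy = Σy² − (Σy)²/n = 11947.26 − 11405.76 = 541.5
b = Sxy/Sxx = 258.1/179.5 = 1.437883
SSE = Syy − b·Sxy = 541.5 − 1.437883·258.1 = 170.382396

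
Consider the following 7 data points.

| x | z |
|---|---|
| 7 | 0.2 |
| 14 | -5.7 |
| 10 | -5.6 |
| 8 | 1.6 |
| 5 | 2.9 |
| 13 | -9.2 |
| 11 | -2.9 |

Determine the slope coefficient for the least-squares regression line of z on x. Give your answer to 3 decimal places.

n = 7, Σx = 68, Σy = -18.7, Σxy = -258.6, Σx² = 724
Sxx = Σx² − (Σx)²/n = 724 − 660.571429 = 63.428571
Sxy = Σxy − (Σx)(Σy)/n = -258.6 − (-181.657143) = -76.942857
b = Sxy/Sxx = -76.942857/63.428571 = -1.213063

-1.213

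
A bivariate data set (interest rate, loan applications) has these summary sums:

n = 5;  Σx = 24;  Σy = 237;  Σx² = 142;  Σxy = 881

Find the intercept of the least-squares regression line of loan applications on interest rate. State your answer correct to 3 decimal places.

93.358

Sxx = Σx² − (Σx)²/n = 142 − 115.2 = 26.8
Sxy = Σxy − (Σx)(Σy)/n = 881 − 1137.6 = -256.6
b = Sxy/Sxx = -256.6/26.8 = -9.574627
a = ȳ − b·x̄ = 47.4 − (-9.574627)·4.8 = 93.358209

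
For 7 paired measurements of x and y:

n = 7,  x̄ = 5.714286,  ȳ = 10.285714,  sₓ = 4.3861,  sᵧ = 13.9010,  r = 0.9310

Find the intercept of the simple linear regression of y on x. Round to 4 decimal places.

b = r · sᵧ/sₓ = 0.931 · 13.901/4.3861 = 2.950647
a = ȳ − b·x̄ = 10.285714 − 2.950647·5.714286 = -6.575124

-6.5751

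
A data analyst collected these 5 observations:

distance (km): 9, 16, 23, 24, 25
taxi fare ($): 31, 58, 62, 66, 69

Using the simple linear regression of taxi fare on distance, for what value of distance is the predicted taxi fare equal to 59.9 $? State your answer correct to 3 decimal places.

n = 5, Σx = 97, Σy = 286, Σxy = 5942, Σx² = 2067
Sxx = Σx² − (Σx)²/n = 2067 − 1881.8 = 185.2
Sxy = Σxy − (Σx)(Σy)/n = 5942 − 5548.4 = 393.6
b = Sxy/Sxx = 393.6/185.2 = 2.125270
a = ȳ − b·x̄ = 57.2 − 2.125270·19.4 = 15.969762
Set a + b·x = 59.9: x = (59.9 − 15.969762) / 2.125270 = 20.670427

20.670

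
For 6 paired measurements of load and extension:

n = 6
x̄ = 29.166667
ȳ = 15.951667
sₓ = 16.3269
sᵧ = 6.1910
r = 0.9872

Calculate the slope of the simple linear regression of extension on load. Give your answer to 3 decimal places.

0.374

b = r · sᵧ/sₓ = 0.9872 · 6.191/16.3269 = 0.374337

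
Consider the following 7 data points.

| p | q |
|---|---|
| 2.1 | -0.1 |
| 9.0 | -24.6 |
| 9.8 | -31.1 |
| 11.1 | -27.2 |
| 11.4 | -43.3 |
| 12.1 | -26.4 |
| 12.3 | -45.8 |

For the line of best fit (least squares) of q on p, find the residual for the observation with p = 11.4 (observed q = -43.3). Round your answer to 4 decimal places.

-8.5485

n = 7, Σx = 67.8, Σy = -198.5, Σxy = -2204.71, Σx² = 732.32
Sxx = Σx² − (Σx)²/n = 732.32 − 656.691429 = 75.628571
Sxy = Σxy − (Σx)(Σy)/n = -2204.71 − (-1922.614286) = -282.095714
b = Sxy/Sxx = -282.095714/75.628571 = -3.730015
a = ȳ − b·x̄ = -28.357143 − (-3.730015)·9.685714 = 7.770718
ŷ(11.4) = 7.770718 + (-3.730015)·11.4 = -34.751454
residual = y − ŷ = -43.3 − (-34.751454) = -8.548546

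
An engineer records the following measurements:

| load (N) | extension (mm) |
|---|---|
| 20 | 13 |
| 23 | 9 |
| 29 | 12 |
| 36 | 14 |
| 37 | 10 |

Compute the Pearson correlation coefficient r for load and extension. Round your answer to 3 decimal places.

n = 5, Σx = 145, Σy = 58, Σxy = 1689, Σx² = 4435, Σy² = 690
Sxx = Σx² − (Σx)²/n = 4435 − 4205 = 230
Sxy = Σxy − (Σx)(Σy)/n = 1689 − 1682 = 7
Syy = Σy² − (Σy)²/n = 690 − 672.8 = 17.2
r = Sxy/√(Sxx·Syy) = 7/√(3956) = 7/62.896741 = 0.111294

0.111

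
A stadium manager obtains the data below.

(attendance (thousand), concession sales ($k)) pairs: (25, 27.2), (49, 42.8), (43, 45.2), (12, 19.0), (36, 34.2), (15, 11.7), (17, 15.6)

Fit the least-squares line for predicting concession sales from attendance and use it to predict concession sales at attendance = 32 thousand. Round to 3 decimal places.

n = 7, Σx = 197, Σy = 195.7, Σxy = 6620.7, Σx² = 6829
Sxx = Σx² − (Σx)²/n = 6829 − 5544.142857 = 1284.857143
Sxy = Σxy − (Σx)(Σy)/n = 6620.7 − 5507.557143 = 1113.142857
b = Sxy/Sxx = 1113.142857/1284.857143 = 0.866355
a = ȳ − b·x̄ = 27.957143 − 0.866355·28.142857 = 3.575428
ŷ(32) = a + b·32 = 3.575428 + 0.866355·32 = 31.298799

31.299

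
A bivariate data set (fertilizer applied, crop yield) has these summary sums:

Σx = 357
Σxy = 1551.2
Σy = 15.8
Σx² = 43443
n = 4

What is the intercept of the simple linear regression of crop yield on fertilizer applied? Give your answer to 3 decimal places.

2.863

Sxx = Σx² − (Σx)²/n = 43443 − 31862.25 = 11580.75
Sxy = Σxy − (Σx)(Σy)/n = 1551.2 − 1410.15 = 141.05
b = Sxy/Sxx = 141.05/11580.75 = 0.012180
a = ȳ − b·x̄ = 3.95 − 0.012180·89.25 = 2.862962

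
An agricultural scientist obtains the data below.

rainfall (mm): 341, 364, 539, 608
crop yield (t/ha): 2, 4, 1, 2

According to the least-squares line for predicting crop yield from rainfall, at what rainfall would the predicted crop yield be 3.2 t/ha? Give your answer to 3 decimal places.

284.490

n = 4, Σx = 1852, Σy = 9, Σxy = 3893, Σx² = 908962
Sxx = Σx² − (Σx)²/n = 908962 − 857476 = 51486
Sxy = Σxy − (Σx)(Σy)/n = 3893 − 4167 = -274
b = Sxy/Sxx = -274/51486 = -0.005322
a = ȳ − b·x̄ = 2.25 − (-0.005322)·463 = 4.714010
Set a + b·x = 3.2: x = (3.2 − 4.714010) / (-0.005322) = 284.490146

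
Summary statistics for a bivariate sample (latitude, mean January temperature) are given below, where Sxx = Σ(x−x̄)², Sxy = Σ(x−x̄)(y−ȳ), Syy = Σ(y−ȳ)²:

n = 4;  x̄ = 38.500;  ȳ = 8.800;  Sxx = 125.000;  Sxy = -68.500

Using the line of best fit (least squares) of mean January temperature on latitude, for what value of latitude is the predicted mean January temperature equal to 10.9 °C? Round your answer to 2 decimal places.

b = Sxy/Sxx = -68.5/125 = -0.548
a = ȳ − b·x̄ = 8.8 − (-0.548)·38.5 = 29.898
Set a + b·x = 10.9: x = (10.9 − 29.898) / (-0.548) = 34.667883

34.67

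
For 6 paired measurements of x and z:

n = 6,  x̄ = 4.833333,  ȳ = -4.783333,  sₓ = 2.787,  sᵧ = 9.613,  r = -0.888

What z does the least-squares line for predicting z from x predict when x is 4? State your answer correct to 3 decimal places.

-2.231

b = r · sᵧ/sₓ = -0.888 · 9.613/2.787 = -3.062915
a = ȳ − b·x̄ = -4.783333 − (-3.062915)·4.833333 = 10.020755
ŷ(4) = a + b·4 = 10.020755 + (-3.062915)·4 = -2.230905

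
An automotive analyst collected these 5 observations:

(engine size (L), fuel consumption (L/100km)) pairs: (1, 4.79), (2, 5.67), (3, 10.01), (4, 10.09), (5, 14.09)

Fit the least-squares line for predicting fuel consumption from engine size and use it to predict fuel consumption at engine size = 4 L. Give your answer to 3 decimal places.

n = 5, Σx = 15, Σy = 44.65, Σxy = 156.97, Σx² = 55
Sxx = Σx² − (Σx)²/n = 55 − 45 = 10
Sxy = Σxy − (Σx)(Σy)/n = 156.97 − 133.95 = 23.02
b = Sxy/Sxx = 23.02/10 = 2.302
a = ȳ − b·x̄ = 8.93 − 2.302·3 = 2.024
ŷ(4) = a + b·4 = 2.024 + 2.302·4 = 11.232

11.232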